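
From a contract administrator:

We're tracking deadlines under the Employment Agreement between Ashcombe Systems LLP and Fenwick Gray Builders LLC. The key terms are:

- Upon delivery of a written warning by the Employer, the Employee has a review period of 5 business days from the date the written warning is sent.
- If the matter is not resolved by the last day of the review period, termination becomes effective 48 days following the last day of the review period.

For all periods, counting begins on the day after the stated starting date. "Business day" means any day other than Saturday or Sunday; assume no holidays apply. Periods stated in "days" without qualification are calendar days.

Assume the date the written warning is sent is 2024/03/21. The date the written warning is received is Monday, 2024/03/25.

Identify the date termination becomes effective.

2024/05/15

From Thursday, 2024/03/21, 5 business days (Mar 22, Mar 25, Mar 26, Mar 27, Mar 28, skipping weekends) brings us to Thursday, 2024/03/28, which is the last day of the review period.
The date termination becomes effective: 2024/03/28 + 48 days = 2024/05/15.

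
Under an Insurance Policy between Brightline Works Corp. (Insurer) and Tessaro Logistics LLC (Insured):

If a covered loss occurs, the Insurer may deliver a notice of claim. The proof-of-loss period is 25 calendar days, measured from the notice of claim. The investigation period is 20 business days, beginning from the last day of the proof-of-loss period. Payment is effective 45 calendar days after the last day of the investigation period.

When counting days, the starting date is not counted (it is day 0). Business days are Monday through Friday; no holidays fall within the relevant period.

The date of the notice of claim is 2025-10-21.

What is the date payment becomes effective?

The last day of the proof-of-loss period: 25 calendar days after 2025-10-21 is 2025-11-15.
From Saturday, 2025-11-15, 20 business days (Nov 17, Nov 18, Nov 19, Nov 20, …, Dec 10, Dec 11, Dec 12, skipping weekends) brings us to Friday, 2025-12-12, which is the last day of the investigation period.
The date payment becomes effective: 2025-12-12 + 45 days = 2026-01-26.

2026-01-26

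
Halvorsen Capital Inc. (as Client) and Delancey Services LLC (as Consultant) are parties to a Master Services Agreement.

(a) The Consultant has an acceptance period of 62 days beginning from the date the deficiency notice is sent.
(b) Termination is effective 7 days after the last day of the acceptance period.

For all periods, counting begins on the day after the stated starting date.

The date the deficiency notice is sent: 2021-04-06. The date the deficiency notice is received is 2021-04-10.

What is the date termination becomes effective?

Adding 62 calendar days to 2021-04-06 gives 2021-06-07, which is the last day of the acceptance period.
Adding 7 calendar days to 2021-06-07 gives 2021-06-14, which is the date termination becomes effective.

2021-06-14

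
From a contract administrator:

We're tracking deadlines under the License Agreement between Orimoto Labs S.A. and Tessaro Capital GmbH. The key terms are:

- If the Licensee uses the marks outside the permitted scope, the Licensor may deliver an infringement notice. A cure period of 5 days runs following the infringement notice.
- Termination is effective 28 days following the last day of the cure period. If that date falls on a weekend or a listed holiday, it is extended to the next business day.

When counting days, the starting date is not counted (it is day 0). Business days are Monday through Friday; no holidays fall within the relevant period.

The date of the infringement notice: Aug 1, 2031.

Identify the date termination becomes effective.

Sep 3, 2031

Adding 5 calendar days to Aug 1, 2031 gives Aug 6, 2031, which is the last day of the cure period.
Adding 28 calendar days to Aug 6, 2031 gives Sep 3, 2031, which is the date termination becomes effective. Sep 3, 2031 is a Wednesday, so no roll-forward applies.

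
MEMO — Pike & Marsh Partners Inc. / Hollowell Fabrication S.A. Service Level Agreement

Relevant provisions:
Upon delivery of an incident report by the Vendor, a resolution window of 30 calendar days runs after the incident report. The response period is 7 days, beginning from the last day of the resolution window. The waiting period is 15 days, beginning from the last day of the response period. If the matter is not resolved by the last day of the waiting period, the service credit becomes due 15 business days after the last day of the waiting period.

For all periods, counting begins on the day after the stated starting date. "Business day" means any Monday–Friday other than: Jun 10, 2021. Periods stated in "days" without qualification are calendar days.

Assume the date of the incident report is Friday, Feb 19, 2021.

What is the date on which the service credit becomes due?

May 3, 2021

The last day of the resolution window: 30 calendar days after Feb 19, 2021 is Mar 21, 2021.
The last day of the response period: Mar 21, 2021 + 7 days = Mar 28, 2021.
Adding 15 calendar days to Mar 28, 2021 gives Apr 12, 2021, which is the last day of the waiting period.
From Monday, Apr 12, 2021, 15 business days (Apr 13, Apr 14, Apr 15, Apr 16, …, Apr 29, Apr 30, May 3, skipping weekends) brings us to Monday, May 3, 2021, which is the date on which the service credit becomes due.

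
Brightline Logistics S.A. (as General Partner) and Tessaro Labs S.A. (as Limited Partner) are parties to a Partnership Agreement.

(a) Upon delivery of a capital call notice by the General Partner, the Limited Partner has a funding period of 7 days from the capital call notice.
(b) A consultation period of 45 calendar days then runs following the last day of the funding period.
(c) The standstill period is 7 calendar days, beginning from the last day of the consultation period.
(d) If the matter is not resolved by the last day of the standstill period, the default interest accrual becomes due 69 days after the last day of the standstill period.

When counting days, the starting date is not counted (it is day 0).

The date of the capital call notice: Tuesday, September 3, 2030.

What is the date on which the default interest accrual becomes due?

January 9, 2031

The last day of the funding period: 7 calendar days after September 3, 2030 is September 10, 2030.
The last day of the consultation period: 45 calendar days after September 10, 2030 is October 25, 2030.
The last day of the standstill period: 7 calendar days after October 25, 2030 is November 1, 2030.
Adding 69 calendar days to November 1, 2030 gives January 9, 2031, which is the date on which the default interest accrual becomes due.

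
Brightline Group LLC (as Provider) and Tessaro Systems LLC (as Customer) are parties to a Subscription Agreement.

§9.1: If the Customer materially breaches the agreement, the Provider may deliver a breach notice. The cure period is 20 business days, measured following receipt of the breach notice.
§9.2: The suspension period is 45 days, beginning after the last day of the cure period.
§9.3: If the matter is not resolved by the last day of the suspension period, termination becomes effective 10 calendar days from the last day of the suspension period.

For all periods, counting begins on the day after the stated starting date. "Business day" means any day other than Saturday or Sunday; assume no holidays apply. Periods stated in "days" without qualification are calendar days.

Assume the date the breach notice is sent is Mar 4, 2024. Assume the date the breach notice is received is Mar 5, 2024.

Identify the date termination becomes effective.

May 27, 2024

The last day of the cure period: 20 business days after Tuesday, Mar 5, 2024, skipping weekends — Mar 6, Mar 7, Mar 8, Mar 11, …, Mar 29, Apr 1, Apr 2 — lands on Tuesday, Apr 2, 2024.
The last day of the suspension period: 45 calendar days after Apr 2, 2024 is May 17, 2024.
The date termination becomes effective: 10 calendar days after May 17, 2024 is May 27, 2024.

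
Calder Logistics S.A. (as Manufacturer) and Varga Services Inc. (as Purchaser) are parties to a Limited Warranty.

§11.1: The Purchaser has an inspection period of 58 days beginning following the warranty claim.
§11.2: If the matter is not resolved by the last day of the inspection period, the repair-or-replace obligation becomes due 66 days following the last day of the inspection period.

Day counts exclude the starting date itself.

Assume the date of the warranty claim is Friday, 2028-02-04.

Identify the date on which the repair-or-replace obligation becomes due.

The last day of the inspection period: 2028-02-04 + 58 days = 2028-04-02.
Adding 66 calendar days to 2028-04-02 gives 2028-06-07, which is the date on which the repair-or-replace obligation becomes due.

2028-06-07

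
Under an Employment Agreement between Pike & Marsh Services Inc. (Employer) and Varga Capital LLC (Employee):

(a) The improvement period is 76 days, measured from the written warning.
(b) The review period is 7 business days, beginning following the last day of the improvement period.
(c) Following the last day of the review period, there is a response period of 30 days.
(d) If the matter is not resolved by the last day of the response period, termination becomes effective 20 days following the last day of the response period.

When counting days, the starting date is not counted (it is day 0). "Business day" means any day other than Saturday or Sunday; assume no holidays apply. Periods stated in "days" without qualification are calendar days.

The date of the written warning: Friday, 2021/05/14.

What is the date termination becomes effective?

The last day of the improvement period: 76 calendar days after 2021/05/14 is 2021/07/29.
From Thursday, 2021/07/29, 7 business days (Jul 30, Aug 2, Aug 3, Aug 4, Aug 5, Aug 6, Aug 9, skipping weekends) brings us to Monday, 2021/08/09, which is the last day of the review period.
The last day of the response period: 2021/08/09 + 30 days = 2021/09/08.
Adding 20 calendar days to 2021/09/08 gives 2021/09/28, which is the date termination becomes effective.

2021/09/28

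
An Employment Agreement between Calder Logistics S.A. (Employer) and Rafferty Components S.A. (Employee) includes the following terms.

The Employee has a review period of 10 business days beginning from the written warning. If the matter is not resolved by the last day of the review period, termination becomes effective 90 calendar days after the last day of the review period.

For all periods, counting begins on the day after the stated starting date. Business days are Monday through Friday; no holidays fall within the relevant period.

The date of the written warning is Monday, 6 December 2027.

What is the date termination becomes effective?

19 March 2028

The last day of the review period: 10 business days after Monday, 6 December 2027, skipping weekends — Dec 7, Dec 8, Dec 9, Dec 10, Dec 13, Dec 14, Dec 15, Dec 16, Dec 17, Dec 20 — lands on Monday, 20 December 2027.
Adding 90 calendar days to 20 December 2027 gives 19 March 2028, which is the date termination becomes effective.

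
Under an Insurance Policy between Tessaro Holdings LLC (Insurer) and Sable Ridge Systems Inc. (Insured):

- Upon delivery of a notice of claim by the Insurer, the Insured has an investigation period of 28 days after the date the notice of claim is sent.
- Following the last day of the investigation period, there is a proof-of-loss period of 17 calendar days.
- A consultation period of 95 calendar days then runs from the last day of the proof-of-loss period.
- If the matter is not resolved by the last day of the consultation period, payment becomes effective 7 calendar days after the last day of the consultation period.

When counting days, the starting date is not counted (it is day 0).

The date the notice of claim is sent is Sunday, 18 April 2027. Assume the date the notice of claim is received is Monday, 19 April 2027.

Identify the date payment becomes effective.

The last day of the investigation period: 18 April 2027 + 28 days = 16 May 2027.
Adding 17 calendar days to 16 May 2027 gives 2 June 2027, which is the last day of the proof-of-loss period.
Adding 95 calendar days to 2 June 2027 gives 5 September 2027, which is the last day of the consultation period.
The date payment becomes effective: 5 September 2027 + 7 days = 12 September 2027.

12 September 2027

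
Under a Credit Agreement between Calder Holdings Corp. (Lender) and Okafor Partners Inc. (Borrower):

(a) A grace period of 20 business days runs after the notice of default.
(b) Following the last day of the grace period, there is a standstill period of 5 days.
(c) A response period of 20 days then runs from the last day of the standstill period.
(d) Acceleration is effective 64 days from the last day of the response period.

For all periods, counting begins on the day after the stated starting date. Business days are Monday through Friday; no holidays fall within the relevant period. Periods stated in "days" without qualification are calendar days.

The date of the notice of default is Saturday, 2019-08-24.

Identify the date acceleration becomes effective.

The last day of the grace period: counting 20 business days from Saturday, 2019-08-24 (Aug 26, Aug 27, Aug 28, Aug 29, …, Sep 18, Sep 19, Sep 20, skipping weekends) reaches Friday, 2019-09-20.
Adding 5 calendar days to 2019-09-20 gives 2019-09-25, which is the last day of the standstill period.
Adding 20 calendar days to 2019-09-25 gives 2019-10-15, which is the last day of the response period.
The date acceleration becomes effective: 2019-10-15 + 64 days = 2019-12-18.

2019-12-18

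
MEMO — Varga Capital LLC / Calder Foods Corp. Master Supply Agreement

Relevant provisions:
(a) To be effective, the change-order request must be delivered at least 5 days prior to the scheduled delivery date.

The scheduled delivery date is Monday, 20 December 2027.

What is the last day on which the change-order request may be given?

Counting back 5 calendar days from 20 December 2027 gives 15 December 2027.

15 December 2027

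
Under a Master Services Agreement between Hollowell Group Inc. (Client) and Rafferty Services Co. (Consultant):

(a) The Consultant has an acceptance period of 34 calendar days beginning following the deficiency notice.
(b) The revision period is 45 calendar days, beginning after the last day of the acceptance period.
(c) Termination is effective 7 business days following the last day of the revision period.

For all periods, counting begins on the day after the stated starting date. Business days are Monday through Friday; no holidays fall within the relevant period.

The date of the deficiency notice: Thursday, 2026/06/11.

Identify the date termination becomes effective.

The last day of the acceptance period: 34 calendar days after 2026/06/11 is 2026/07/15.
Adding 45 calendar days to 2026/07/15 gives 2026/08/29, which is the last day of the revision period.
The date termination becomes effective: counting 7 business days from Saturday, 2026/08/29 (Aug 31, Sep 1, Sep 2, Sep 3, Sep 4, Sep 7, Sep 8, skipping weekends) reaches Tuesday, 2026/09/08.

2026/09/08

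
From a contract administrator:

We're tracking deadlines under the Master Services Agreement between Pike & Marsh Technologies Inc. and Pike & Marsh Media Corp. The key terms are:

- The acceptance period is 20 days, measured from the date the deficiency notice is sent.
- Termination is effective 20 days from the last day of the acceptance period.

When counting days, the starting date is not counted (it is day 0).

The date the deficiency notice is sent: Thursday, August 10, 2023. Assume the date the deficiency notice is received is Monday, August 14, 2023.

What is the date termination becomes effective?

September 19, 2023

Adding 20 calendar days to August 10, 2023 gives August 30, 2023, which is the last day of the acceptance period.
The date termination becomes effective: 20 calendar days after August 30, 2023 is September 19, 2023.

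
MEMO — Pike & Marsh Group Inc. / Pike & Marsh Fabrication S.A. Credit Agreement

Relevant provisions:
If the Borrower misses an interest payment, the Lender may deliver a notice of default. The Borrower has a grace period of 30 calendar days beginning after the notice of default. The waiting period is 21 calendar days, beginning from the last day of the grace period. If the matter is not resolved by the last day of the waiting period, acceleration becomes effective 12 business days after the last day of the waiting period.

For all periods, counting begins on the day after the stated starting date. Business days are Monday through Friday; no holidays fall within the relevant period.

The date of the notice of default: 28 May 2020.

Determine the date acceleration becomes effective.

The last day of the grace period: 28 May 2020 + 30 days = 27 June 2020.
The last day of the waiting period: 21 calendar days after 27 June 2020 is 18 July 2020.
The date acceleration becomes effective: 12 business days after Saturday, 18 July 2020, skipping weekends — Jul 20, Jul 21, Jul 22, Jul 23, …, Jul 31, Aug 3, Aug 4 — lands on Tuesday, 4 August 2020.

4 August 2020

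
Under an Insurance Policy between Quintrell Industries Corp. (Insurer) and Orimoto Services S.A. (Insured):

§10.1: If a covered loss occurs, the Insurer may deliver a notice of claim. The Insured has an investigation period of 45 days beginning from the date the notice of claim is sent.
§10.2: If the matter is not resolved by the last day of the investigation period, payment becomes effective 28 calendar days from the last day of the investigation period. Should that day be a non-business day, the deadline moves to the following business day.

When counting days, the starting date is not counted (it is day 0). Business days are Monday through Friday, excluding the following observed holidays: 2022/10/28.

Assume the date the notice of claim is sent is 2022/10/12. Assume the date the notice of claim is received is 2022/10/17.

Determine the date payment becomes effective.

The last day of the investigation period: 2022/10/12 + 45 days = 2022/11/26.
The date payment becomes effective: 2022/11/26 + 28 days = 2022/12/24. That falls on a Saturday, so it rolls to the next business day, Monday, 2022/12/26.

2022/12/26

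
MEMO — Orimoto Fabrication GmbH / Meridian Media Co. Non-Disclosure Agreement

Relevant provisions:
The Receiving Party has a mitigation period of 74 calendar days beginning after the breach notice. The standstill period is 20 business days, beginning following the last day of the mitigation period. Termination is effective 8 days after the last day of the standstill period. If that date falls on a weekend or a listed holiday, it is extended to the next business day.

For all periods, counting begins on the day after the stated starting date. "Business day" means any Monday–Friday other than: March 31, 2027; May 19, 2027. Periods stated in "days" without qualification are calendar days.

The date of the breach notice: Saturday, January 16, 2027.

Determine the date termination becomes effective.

The last day of the mitigation period: 74 calendar days after January 16, 2027 is March 31, 2027.
The last day of the standstill period: 20 business days after Wednesday, March 31, 2027, skipping weekends — Apr 1, Apr 2, Apr 5, Apr 6, …, Apr 26, Apr 27, Apr 28 — lands on Wednesday, April 28, 2027.
Adding 8 calendar days to April 28, 2027 gives May 6, 2027, which is the date termination becomes effective. May 6, 2027 is a Thursday and is not a listed holiday, so no roll-forward applies.

May 6, 2027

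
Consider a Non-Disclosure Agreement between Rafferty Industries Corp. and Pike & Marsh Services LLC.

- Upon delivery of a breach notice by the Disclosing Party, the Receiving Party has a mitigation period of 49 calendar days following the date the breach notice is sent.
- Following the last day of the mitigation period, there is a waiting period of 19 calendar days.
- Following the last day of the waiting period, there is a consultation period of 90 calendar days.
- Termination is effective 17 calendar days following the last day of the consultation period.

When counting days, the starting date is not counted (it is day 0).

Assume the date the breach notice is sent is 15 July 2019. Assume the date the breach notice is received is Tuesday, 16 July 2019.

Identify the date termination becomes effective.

The last day of the mitigation period: 49 calendar days after 15 July 2019 is 2 September 2019.
Adding 19 calendar days to 2 September 2019 gives 21 September 2019, which is the last day of the waiting period.
The last day of the consultation period: 21 September 2019 + 90 days = 20 December 2019.
The date termination becomes effective: 20 December 2019 + 17 days = 6 January 2020.

6 January 2020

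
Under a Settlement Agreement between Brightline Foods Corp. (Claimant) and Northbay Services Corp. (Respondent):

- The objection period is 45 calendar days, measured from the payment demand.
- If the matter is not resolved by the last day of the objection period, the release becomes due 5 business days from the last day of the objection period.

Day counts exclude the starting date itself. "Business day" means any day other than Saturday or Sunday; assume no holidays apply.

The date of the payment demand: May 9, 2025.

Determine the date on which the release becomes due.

Jun 30, 2025

The last day of the objection period: 45 calendar days after May 9, 2025 is Jun 23, 2025.
From Monday, Jun 23, 2025, 5 business days (Jun 24, Jun 25, Jun 26, Jun 27, Jun 30, skipping weekends) brings us to Monday, Jun 30, 2025, which is the date on which the release becomes due.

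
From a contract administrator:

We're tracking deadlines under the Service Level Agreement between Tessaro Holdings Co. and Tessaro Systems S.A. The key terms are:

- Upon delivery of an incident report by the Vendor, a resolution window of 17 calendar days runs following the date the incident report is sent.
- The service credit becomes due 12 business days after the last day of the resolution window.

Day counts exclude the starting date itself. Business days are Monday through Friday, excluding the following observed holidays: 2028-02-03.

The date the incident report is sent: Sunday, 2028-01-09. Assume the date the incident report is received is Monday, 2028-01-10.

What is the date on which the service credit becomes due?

2028-02-14

Adding 17 calendar days to 2028-01-09 gives 2028-01-26, which is the last day of the resolution window.
The date on which the service credit becomes due: 12 business days after Wednesday, 2028-01-26, skipping weekends and the listed holiday on Feb 3 — Jan 27, Jan 28, Jan 31, Feb 1, …, Feb 10, Feb 11, Feb 14 — lands on Monday, 2028-02-14.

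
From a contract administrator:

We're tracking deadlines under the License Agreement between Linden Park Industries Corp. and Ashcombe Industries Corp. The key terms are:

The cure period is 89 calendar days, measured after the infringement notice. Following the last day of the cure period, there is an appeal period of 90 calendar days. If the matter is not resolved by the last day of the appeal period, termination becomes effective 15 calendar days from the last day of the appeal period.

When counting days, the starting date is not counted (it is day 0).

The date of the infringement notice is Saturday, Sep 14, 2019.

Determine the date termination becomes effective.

The last day of the cure period: 89 calendar days after Sep 14, 2019 is Dec 12, 2019.
Adding 90 calendar days to Dec 12, 2019 gives Mar 11, 2020, which is the last day of the appeal period.
The date termination becomes effective: Mar 11, 2020 + 15 days = Mar 26, 2020.

Mar 26, 2020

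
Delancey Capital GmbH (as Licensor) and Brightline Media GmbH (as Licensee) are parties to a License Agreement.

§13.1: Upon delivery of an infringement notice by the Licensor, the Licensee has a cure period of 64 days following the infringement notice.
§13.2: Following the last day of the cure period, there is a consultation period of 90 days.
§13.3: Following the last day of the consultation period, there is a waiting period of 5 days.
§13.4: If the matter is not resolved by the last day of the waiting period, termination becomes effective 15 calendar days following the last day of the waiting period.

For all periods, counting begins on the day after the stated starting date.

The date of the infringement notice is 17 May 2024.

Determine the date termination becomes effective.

The last day of the cure period: 17 May 2024 + 64 days = 20 July 2024.
Adding 90 calendar days to 20 July 2024 gives 18 October 2024, which is the last day of the consultation period.
Adding 5 calendar days to 18 October 2024 gives 23 October 2024, which is the last day of the waiting period.
Adding 15 calendar days to 23 October 2024 gives 7 November 2024, which is the date termination becomes effective.

7 November 2024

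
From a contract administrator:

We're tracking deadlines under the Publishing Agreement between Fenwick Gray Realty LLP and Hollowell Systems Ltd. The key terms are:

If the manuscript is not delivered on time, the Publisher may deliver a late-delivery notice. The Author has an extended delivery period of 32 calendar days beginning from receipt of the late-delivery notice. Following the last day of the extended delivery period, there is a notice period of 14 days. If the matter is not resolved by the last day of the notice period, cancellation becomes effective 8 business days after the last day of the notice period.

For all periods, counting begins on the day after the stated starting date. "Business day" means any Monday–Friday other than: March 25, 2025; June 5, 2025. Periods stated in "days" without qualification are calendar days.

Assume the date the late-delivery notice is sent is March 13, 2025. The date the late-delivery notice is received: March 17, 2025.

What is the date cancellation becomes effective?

Adding 32 calendar days to March 17, 2025 gives April 18, 2025, which is the last day of the extended delivery period.
Adding 14 calendar days to April 18, 2025 gives May 2, 2025, which is the last day of the notice period.
From Friday, May 2, 2025, 8 business days (May 5, May 6, May 7, May 8, May 9, May 12, May 13, May 14, skipping weekends) brings us to Wednesday, May 14, 2025, which is the date cancellation becomes effective.

May 14, 2025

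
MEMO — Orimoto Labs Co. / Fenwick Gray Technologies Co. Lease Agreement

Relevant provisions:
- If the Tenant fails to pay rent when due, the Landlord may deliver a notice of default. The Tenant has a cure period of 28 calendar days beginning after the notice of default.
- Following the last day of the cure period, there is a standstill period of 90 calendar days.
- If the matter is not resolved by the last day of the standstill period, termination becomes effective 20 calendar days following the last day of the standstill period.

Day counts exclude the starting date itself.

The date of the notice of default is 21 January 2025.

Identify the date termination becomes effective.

8 June 2025

Adding 28 calendar days to 21 January 2025 gives 18 February 2025, which is the last day of the cure period.
Adding 90 calendar days to 18 February 2025 gives 19 May 2025, which is the last day of the standstill period.
The date termination becomes effective: 19 May 2025 + 20 days = 8 June 2025.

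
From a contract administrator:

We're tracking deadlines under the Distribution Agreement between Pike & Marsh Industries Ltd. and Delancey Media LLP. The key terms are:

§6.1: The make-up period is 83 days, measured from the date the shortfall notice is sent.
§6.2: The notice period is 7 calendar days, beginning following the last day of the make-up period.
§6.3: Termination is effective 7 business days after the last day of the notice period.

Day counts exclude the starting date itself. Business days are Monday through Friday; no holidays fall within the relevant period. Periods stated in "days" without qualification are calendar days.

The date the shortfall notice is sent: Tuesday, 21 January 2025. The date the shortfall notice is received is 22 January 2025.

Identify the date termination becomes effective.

30 April 2025

The last day of the make-up period: 83 calendar days after 21 January 2025 is 14 April 2025.
The last day of the notice period: 14 April 2025 + 7 days = 21 April 2025.
The date termination becomes effective: counting 7 business days from Monday, 21 April 2025 (Apr 22, Apr 23, Apr 24, Apr 25, Apr 28, Apr 29, Apr 30, skipping weekends) reaches Wednesday, 30 April 2025.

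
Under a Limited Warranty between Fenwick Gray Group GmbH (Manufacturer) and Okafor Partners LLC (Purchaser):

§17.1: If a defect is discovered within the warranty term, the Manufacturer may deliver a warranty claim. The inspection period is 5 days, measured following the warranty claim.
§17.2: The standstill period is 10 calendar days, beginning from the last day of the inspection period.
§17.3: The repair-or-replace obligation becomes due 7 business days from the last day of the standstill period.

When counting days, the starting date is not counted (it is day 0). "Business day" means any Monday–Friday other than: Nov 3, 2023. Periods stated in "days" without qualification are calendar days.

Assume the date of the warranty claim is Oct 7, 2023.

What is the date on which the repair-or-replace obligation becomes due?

Oct 31, 2023

The last day of the inspection period: 5 calendar days after Oct 7, 2023 is Oct 12, 2023.
The last day of the standstill period: 10 calendar days after Oct 12, 2023 is Oct 22, 2023.
The date on which the repair-or-replace obligation becomes due: 7 business days after Sunday, Oct 22, 2023, skipping weekends — Oct 23, Oct 24, Oct 25, Oct 26, Oct 27, Oct 30, Oct 31 — lands on Tuesday, Oct 31, 2023.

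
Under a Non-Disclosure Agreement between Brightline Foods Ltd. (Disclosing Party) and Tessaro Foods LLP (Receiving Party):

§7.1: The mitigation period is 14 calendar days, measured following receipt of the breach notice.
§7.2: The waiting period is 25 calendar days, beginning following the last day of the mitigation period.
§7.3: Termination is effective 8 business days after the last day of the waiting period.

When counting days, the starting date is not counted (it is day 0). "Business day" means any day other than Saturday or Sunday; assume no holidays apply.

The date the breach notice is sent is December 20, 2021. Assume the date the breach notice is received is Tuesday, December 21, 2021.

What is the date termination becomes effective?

February 9, 2022

The last day of the mitigation period: December 21, 2021 + 14 days = January 4, 2022.
Adding 25 calendar days to January 4, 2022 gives January 29, 2022, which is the last day of the waiting period.
From Saturday, January 29, 2022, 8 business days (Jan 31, Feb 1, Feb 2, Feb 3, Feb 4, Feb 7, Feb 8, Feb 9, skipping weekends) brings us to Wednesday, February 9, 2022, which is the date termination becomes effective.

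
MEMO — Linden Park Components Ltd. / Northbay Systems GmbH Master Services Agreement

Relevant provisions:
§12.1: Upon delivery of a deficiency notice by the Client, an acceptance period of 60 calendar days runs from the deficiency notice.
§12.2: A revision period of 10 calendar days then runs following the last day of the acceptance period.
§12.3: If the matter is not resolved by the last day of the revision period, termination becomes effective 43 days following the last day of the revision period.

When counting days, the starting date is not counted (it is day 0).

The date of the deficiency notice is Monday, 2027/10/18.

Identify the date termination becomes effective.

2028/02/08

The last day of the acceptance period: 2027/10/18 + 60 days = 2027/12/17.
The last day of the revision period: 10 calendar days after 2027/12/17 is 2027/12/27.
The date termination becomes effective: 2027/12/27 + 43 days = 2028/02/08.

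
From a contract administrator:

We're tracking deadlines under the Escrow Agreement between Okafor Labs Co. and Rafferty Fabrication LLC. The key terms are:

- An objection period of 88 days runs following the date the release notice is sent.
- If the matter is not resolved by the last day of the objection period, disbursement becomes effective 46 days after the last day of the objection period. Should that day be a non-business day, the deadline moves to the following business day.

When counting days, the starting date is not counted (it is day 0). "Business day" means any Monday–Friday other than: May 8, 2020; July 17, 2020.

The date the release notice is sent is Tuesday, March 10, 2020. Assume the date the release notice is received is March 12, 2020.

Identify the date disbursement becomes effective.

The last day of the objection period: March 10, 2020 + 88 days = June 6, 2020.
The date disbursement becomes effective: June 6, 2020 + 46 days = July 22, 2020. July 22, 2020 is a Wednesday and is not a listed holiday, so no roll-forward applies.

July 22, 2020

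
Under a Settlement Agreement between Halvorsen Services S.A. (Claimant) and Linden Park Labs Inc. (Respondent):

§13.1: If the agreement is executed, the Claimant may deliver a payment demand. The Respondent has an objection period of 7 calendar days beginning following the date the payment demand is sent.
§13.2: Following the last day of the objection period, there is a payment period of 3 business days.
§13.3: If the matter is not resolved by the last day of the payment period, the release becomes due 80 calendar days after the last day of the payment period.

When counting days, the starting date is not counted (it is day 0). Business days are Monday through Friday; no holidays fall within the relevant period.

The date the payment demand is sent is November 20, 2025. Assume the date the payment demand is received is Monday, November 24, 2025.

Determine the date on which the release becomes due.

February 20, 2026

The last day of the objection period: 7 calendar days after November 20, 2025 is November 27, 2025.
The last day of the payment period: 3 business days after Thursday, November 27, 2025, skipping weekends — Nov 28, Dec 1, Dec 2 — lands on Tuesday, December 2, 2025.
The date on which the release becomes due: December 2, 2025 + 80 days = February 20, 2026.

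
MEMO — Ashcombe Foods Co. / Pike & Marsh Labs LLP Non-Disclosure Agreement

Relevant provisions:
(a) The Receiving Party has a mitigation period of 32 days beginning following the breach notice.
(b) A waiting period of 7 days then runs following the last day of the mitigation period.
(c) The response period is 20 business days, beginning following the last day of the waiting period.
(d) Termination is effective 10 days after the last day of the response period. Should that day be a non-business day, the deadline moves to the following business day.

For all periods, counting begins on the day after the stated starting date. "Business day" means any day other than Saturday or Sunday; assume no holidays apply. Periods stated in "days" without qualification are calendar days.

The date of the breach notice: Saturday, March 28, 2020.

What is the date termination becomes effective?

June 15, 2020

The last day of the mitigation period: 32 calendar days after March 28, 2020 is April 29, 2020.
The last day of the waiting period: 7 calendar days after April 29, 2020 is May 6, 2020.
From Wednesday, May 6, 2020, 20 business days (May 7, May 8, May 11, May 12, …, Jun 1, Jun 2, Jun 3, skipping weekends) brings us to Wednesday, June 3, 2020, which is the last day of the response period.
The date termination becomes effective: June 3, 2020 + 10 days = June 13, 2020. That falls on a Saturday, so it rolls to the next business day, Monday, June 15, 2020.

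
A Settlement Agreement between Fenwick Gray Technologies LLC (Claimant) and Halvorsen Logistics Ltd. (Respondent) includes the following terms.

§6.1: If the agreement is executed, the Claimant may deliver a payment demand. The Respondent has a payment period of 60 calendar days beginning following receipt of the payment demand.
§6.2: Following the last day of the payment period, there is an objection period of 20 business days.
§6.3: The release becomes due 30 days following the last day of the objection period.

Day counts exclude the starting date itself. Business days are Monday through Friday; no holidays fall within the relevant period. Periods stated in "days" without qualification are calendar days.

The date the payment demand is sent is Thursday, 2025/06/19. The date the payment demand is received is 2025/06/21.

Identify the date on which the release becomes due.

The last day of the payment period: 60 calendar days after 2025/06/21 is 2025/08/20.
The last day of the objection period: 20 business days after Wednesday, 2025/08/20, skipping weekends — Aug 21, Aug 22, Aug 25, Aug 26, …, Sep 15, Sep 16, Sep 17 — lands on Wednesday, 2025/09/17.
The date on which the release becomes due: 2025/09/17 + 30 days = 2025/10/17.

2025/10/17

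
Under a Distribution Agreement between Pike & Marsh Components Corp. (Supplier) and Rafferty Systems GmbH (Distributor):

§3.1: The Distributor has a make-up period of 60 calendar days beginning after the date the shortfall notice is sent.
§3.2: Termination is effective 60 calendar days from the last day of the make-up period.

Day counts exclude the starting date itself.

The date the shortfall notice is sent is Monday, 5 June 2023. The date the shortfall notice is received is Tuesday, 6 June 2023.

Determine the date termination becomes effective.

3 October 2023

Adding 60 calendar days to 5 June 2023 gives 4 August 2023, which is the last day of the make-up period.
The date termination becomes effective: 60 calendar days after 4 August 2023 is 3 October 2023.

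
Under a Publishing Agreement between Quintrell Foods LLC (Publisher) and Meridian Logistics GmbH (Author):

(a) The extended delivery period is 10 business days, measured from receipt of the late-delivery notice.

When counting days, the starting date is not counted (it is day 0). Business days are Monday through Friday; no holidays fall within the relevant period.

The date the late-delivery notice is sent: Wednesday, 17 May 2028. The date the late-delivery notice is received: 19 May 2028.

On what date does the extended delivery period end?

The last day of the extended delivery period: 10 business days after Friday, 19 May 2028, skipping weekends — May 22, May 23, May 24, May 25, May 26, May 29, May 30, May 31, Jun 1, Jun 2 — lands on Friday, 2 June 2028.

2 June 2028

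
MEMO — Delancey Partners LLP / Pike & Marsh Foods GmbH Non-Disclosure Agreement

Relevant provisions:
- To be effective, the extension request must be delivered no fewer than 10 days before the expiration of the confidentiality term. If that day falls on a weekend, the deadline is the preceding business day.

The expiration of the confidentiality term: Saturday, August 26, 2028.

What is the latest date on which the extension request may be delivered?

August 16, 2028

Counting back 10 calendar days from August 26, 2028 gives August 16, 2028. That is a Wednesday, so no adjustment is needed.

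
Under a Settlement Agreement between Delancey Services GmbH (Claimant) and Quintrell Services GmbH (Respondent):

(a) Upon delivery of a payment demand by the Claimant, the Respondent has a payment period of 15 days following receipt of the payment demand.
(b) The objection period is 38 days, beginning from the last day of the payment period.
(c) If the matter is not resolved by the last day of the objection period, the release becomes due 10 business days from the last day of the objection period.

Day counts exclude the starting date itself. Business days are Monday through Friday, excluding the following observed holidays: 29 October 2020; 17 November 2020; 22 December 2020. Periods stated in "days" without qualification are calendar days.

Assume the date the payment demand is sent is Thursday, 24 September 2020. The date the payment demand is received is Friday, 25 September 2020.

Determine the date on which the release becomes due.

The last day of the payment period: 15 calendar days after 25 September 2020 is 10 October 2020.
The last day of the objection period: 10 October 2020 + 38 days = 17 November 2020.
The date on which the release becomes due: counting 10 business days from Tuesday, 17 November 2020 (Nov 18, Nov 19, Nov 20, Nov 23, Nov 24, Nov 25, Nov 26, Nov 27, Nov 30, Dec 1, skipping weekends) reaches Tuesday, 1 December 2020.

1 December 2020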